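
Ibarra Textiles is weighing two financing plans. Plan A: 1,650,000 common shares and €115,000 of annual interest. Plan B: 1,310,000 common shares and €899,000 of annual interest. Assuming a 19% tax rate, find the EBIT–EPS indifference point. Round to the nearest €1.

At indifference, (EBIT − 115,000)(1 − t)/1,650,000 = (EBIT − 899,000)(1 − t)/1,310,000.
Cancelling (1 − t) and cross-multiplying: 1,310,000·(EBIT − 115,000) = 1,650,000·(EBIT − 899,000).
EBIT × (1,650,000 − 1,310,000) = 899,000 × 1,650,000 − 115,000 × 1,310,000 = 1,332,700,000,000, so EBIT = 1,332,700,000,000 ÷ 340,000 = 3,919,705.88.

€3,919,706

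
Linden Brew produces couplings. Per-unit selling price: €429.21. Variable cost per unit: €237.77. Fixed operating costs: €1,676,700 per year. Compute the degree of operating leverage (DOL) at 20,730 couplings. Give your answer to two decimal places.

1.73

At 20,730 units, contribution = 20,730 × €191.44 = €3,968,551.20.
Operating income = contribution − fixed costs = €3,968,551.20 − €1,676,700 = €2,291,851.20.
So DOL = total CM / EBIT = €3,968,551.20 / €2,291,851.20 = 1.7316.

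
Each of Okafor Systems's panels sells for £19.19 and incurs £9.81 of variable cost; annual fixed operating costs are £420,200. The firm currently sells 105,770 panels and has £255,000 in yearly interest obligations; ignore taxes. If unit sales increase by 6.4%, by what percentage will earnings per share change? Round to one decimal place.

+20.0%

Total contribution margin = 105,770 × £9.38 = £992,122.60.
Operating income = contribution − fixed costs = £992,122.60 − £420,200 = £571,922.60.
After interest of £255,000.00, pre-tax earnings = £316,922.60.
Degree of combined leverage = contribution ÷ (EBIT − I) = £992,122.60 ÷ £316,922.60 = 3.1305.
%ΔEPS = DCL × %ΔSales = 3.1305 × +6.4% = +20.0%.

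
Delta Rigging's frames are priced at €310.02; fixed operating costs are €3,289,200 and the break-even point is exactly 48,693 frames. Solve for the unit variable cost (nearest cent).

Contribution per unit must be FC / Q = €3,289,200 / 48,693 = €67.5498.
Hence VC = price − CM = €310.02 − €67.5498 = €242.47.

€242.47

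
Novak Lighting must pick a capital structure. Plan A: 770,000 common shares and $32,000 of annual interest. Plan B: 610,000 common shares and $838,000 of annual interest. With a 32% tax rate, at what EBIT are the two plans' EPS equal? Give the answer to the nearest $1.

Set EPS_A = EPS_B: (EBIT − $32,000)(1 − 0.32) ÷ 770,000 = (EBIT − $838,000)(1 − 0.32) ÷ 610,000.
The (1 − t) factor cancels: (EBIT − 32,000) × 610,000 = (EBIT − 838,000) × 770,000.
EBIT × (770,000 − 610,000) = 838,000 × 770,000 − 32,000 × 610,000 = 625,740,000,000, so EBIT = 625,740,000,000 ÷ 160,000 = 3,910,875.00.

$3,910,875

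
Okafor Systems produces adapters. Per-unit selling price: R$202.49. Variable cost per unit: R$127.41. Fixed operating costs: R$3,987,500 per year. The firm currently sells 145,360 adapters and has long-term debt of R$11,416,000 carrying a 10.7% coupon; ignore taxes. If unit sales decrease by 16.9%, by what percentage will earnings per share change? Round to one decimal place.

Contribution at this volume is 145,360 × R$75.08 = R$10,913,628.80.
Subtracting fixed costs: EBIT = R$10,913,628.80 − R$3,987,500 = R$6,926,128.80.
Interest = R$1,221,512.00, so EBIT − I = R$5,704,616.80.
DCL = total CM / (EBIT − I) = R$10,913,628.80 / R$5,704,616.80 = 1.9131.
%ΔEPS = DCL × %ΔSales = 1.9131 × -16.9% = -32.3%.

-32.3%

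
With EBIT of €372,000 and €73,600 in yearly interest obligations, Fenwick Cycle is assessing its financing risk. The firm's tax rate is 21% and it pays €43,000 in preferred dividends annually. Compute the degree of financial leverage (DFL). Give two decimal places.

Interest = €73,600.00.
Pre-tax preferred-dividend burden = €43,000 ÷ (1 − 0.21) = €54,430.38.
DFL = EBIT ÷ [EBIT − I − D_p/(1−t)] = €372,000 ÷ [€372,000 − €73,600.00 − €54,430.38] = €372,000 ÷ €243,969.62 = 1.5248.

1.52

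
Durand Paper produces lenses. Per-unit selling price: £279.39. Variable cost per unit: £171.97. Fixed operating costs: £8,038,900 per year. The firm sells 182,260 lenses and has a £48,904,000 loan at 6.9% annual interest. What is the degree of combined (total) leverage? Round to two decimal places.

Total contribution margin = 182,260 × £107.42 = £19,578,369.20.
Subtracting fixed costs: EBIT = £19,578,369.20 − £8,038,900 = £11,539,469.20. Interest = £3,374,376.00, so EBIT − I = £8,165,093.20.
Degree of total leverage = total CM / (EBIT − interest) = £19,578,369.20 / £8,165,093.20 = 2.3978.

2.40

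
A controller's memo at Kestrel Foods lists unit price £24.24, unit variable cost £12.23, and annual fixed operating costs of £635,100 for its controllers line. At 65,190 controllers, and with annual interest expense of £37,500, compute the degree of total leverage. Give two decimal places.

At 65,190 units, contribution = 65,190 × £12.01 = £782,931.90.
EBIT = £782,931.90 − £635,100 = £147,831.90. Interest = £37,500.00.
DOL = £782,931.90 ÷ £147,831.90 = 5.2961; DFL = £147,831.90 ÷ £110,331.90 = 1.3399.
Combined leverage = 5.2961 × 1.3399 = 7.0962.

7.10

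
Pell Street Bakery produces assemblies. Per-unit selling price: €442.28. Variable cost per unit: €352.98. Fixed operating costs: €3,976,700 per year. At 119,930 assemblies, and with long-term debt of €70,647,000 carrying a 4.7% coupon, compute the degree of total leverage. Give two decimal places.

3.14

At 119,930 units, contribution = 119,930 × €89.30 = €10,709,749.00.
Operating income = contribution − fixed costs = €10,709,749.00 − €3,976,700 = €6,733,049.00. Interest = €3,320,409.00, so EBIT − I = €3,412,640.00.
Degree of total leverage = total CM / (EBIT − interest) = €10,709,749.00 / €3,412,640.00 = 3.1383.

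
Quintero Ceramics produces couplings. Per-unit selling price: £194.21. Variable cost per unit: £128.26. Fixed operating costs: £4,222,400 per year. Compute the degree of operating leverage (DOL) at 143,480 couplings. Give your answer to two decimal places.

At 143,480 units, contribution = 143,480 × £65.95 = £9,462,506.00.
Operating income = contribution − fixed costs = £9,462,506.00 − £4,222,400 = £5,240,106.00.
DOL = contribution ÷ EBIT = £9,462,506.00 ÷ £5,240,106.00 = 1.8058.

1.81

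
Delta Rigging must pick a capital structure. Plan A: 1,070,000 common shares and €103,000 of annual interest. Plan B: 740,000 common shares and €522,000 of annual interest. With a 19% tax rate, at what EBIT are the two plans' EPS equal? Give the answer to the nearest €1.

€1,461,576

Set EPS_A = EPS_B: (EBIT − €103,000)(1 − 0.19) ÷ 1,070,000 = (EBIT − €522,000)(1 − 0.19) ÷ 740,000.
The (1 − t) factor cancels: (EBIT − 103,000) × 740,000 = (EBIT − 522,000) × 1,070,000.
EBIT × (1,070,000 − 740,000) = 522,000 × 1,070,000 − 103,000 × 740,000 = 482,320,000,000, so EBIT = 482,320,000,000 ÷ 330,000 = 1,461,575.76.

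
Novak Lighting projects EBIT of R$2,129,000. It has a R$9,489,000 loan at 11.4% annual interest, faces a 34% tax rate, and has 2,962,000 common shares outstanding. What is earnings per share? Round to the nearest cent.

Interest = R$1,081,746.00, so EBT = R$2,129,000 − R$1,081,746.00 = R$1,047,254.00.
Net income = R$1,047,254.00 × (1 − 0.34) = R$691,187.64.
Per share: R$691,187.64 / 2,962,000 shares = R$0.23.

R$0.23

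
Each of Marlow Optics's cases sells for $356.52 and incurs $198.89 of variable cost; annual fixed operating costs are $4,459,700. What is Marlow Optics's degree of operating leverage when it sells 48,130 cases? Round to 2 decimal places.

2.43

At 48,130 units, contribution = 48,130 × $157.63 = $7,586,731.90.
Operating income = contribution − fixed costs = $7,586,731.90 − $4,459,700 = $3,127,031.90.
DOL = contribution ÷ EBIT = $7,586,731.90 ÷ $3,127,031.90 = 2.4262.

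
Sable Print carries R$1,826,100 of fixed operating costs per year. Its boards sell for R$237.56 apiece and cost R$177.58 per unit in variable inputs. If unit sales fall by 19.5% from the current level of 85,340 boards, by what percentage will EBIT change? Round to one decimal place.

-30.3%

Contribution at this volume is 85,340 × R$59.98 = R$5,118,693.20.
EBIT = R$5,118,693.20 − R$1,826,100 = R$3,292,593.20.
So DOL = total CM / EBIT = R$5,118,693.20 / R$3,292,593.20 = 1.5546.
Operating income changes by 1.5546 × -19.5% = -30.3%.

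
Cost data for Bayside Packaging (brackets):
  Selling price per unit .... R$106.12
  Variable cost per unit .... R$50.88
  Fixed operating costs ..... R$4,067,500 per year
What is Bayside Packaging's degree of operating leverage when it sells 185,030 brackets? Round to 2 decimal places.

At 185,030 units, contribution = 185,030 × R$55.24 = R$10,221,057.20.
EBIT = R$10,221,057.20 − R$4,067,500 = R$6,153,557.20.
DOL = contribution ÷ EBIT = R$10,221,057.20 ÷ R$6,153,557.20 = 1.6610.

1.66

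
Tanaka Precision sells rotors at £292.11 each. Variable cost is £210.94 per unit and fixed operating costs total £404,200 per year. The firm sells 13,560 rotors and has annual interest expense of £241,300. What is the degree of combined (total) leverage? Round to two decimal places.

At 13,560 units, contribution = 13,560 × £81.17 = £1,100,665.20.
EBIT = £1,100,665.20 − £404,200 = £696,465.20. Interest = £241,300.00.
DOL = £1,100,665.20 ÷ £696,465.20 = 1.5804; DFL = £696,465.20 ÷ £455,165.20 = 1.5301.
Combined leverage = 1.5804 × 1.5301 = 2.4182.

2.42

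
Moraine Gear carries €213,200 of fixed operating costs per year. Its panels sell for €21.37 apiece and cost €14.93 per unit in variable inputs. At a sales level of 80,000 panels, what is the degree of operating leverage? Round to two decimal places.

1.71

Contribution at this volume is 80,000 × €6.44 = €515,200.00.
EBIT = €515,200.00 − €213,200 = €302,000.00.
So DOL = total CM / EBIT = €515,200.00 / €302,000.00 = 1.7060.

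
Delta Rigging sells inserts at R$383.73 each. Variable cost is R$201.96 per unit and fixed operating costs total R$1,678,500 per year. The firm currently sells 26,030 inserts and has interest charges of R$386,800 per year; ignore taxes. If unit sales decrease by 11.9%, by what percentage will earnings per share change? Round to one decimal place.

At 26,030 units, contribution = 26,030 × R$181.77 = R$4,731,473.10.
Subtracting fixed costs: EBIT = R$4,731,473.10 − R$1,678,500 = R$3,052,973.10.
After interest of R$386,800.00, pre-tax earnings = R$2,666,173.10.
DCL = total CM / (EBIT − I) = R$4,731,473.10 / R$2,666,173.10 = 1.7746.
EPS therefore changes by 1.7746 × (-11.9%) = -21.1%.

-21.1%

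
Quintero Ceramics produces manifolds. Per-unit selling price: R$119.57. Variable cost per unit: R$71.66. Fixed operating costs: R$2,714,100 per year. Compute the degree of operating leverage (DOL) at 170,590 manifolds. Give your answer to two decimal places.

1.50

At 170,590 units, contribution = 170,590 × R$47.91 = R$8,172,966.90.
Subtracting fixed costs: EBIT = R$8,172,966.90 − R$2,714,100 = R$5,458,866.90.
DOL = contribution ÷ EBIT = R$8,172,966.90 ÷ R$5,458,866.90 = 1.4972.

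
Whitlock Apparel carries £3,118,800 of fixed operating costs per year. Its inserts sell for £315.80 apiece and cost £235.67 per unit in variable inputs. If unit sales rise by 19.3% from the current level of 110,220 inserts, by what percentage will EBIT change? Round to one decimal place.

+29.8%

Total contribution margin = 110,220 × £80.13 = £8,831,928.60.
EBIT = £8,831,928.60 − £3,118,800 = £5,713,128.60.
Degree of operating leverage = £8,831,928.60 / £5,713,128.60 = 1.5459.
So EBIT moves 1.5459 × (+19.3%) = +29.8%.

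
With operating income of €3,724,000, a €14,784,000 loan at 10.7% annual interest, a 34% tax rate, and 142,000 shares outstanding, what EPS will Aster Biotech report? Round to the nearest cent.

Interest = €1,581,888.00, so EBT = €3,724,000 − €1,581,888.00 = €2,142,112.00.
After tax at 34%: net income = €2,142,112.00 × 0.66 = €1,413,793.92.
EPS = €1,413,793.92 ÷ 142,000 = €9.96.

€9.96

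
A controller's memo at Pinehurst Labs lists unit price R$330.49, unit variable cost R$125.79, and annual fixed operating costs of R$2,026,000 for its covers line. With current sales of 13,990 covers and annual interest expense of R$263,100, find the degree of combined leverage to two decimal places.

Contribution at this volume is 13,990 × R$204.70 = R$2,863,753.00.
EBIT = R$2,863,753.00 − R$2,026,000 = R$837,753.00. Interest = R$263,100.00.
DOL = R$2,863,753.00 ÷ R$837,753.00 = 3.4184; DFL = R$837,753.00 ÷ R$574,653.00 = 1.4578.
DCL = DOL × DFL = 3.4184 × 1.4578 = 4.9833.

4.98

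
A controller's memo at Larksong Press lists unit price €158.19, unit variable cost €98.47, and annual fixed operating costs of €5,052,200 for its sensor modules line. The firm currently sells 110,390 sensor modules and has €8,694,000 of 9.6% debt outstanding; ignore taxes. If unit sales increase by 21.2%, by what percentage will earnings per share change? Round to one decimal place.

Contribution at this volume is 110,390 × €59.72 = €6,592,490.80.
Subtracting fixed costs: EBIT = €6,592,490.80 − €5,052,200 = €1,540,290.80.
After interest of €834,624.00, pre-tax earnings = €705,666.80.
Degree of combined leverage = contribution ÷ (EBIT − I) = €6,592,490.80 ÷ €705,666.80 = 9.3422.
EPS therefore changes by 9.3422 × (+21.2%) = +198.1%.

+198.1%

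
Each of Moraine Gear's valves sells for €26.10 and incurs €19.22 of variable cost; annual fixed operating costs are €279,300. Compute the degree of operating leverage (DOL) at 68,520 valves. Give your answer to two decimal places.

2.45

Total contribution margin = 68,520 × €6.88 = €471,417.60.
EBIT = €471,417.60 − €279,300 = €192,117.60.
So DOL = total CM / EBIT = €471,417.60 / €192,117.60 = 2.4538.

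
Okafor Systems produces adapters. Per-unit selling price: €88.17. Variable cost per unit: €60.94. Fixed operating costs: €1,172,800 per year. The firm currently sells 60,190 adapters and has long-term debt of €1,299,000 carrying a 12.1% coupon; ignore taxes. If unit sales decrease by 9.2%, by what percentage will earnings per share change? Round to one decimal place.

-48.8%

Contribution at this volume is 60,190 × €27.23 = €1,638,973.70.
Operating income = contribution − fixed costs = €1,638,973.70 − €1,172,800 = €466,173.70.
After interest of €157,179.00, pre-tax earnings = €308,994.70.
Degree of combined leverage = contribution ÷ (EBIT − I) = €1,638,973.70 ÷ €308,994.70 = 5.3042.
%ΔEPS = DCL × %ΔSales = 5.3042 × -9.2% = -48.8%.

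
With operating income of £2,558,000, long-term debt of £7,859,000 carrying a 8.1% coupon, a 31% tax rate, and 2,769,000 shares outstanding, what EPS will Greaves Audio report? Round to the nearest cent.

£0.48

Pre-tax income = £2,558,000 − £636,579.00 = £1,921,421.00.
After tax at 31%: net income = £1,921,421.00 × 0.69 = £1,325,780.49.
Per share: £1,325,780.49 / 2,769,000 shares = £0.48.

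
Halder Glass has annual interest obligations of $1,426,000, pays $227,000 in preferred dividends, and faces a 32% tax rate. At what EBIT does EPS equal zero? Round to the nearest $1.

$1,759,824

Grossing the preferred dividend up to pre-tax terms: $227,000 / (1 − 0.32) = $333,823.53.
Financial break-even EBIT = interest + D_p ÷ (1 − t) = $1,426,000 + $333,823.53 = $1,759,823.53.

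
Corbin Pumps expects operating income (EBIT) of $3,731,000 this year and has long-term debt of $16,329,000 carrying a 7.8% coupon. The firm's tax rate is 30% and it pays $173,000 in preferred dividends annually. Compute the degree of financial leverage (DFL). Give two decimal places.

1.69

Annual interest charges come to $1,273,662.00.
Preferred dividends grossed up pre-tax: $173,000 / (1 − 0.30) = $247,142.86.
DFL = EBIT ÷ [EBIT − I − D_p/(1−t)] = $3,731,000 ÷ [$3,731,000 − $1,273,662.00 − $247,142.86] = $3,731,000 ÷ $2,210,195.14 = 1.6881.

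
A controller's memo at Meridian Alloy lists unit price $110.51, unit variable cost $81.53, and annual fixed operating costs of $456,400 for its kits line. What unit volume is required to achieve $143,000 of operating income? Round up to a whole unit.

20,684 kits

Each unit contributes $110.51 − $81.53 = $28.98.
Need Q such that Q × $28.98 − $456,400 = $143,000, i.e. Q = $599,400 / $28.98 = 20,683.23 → 20,684.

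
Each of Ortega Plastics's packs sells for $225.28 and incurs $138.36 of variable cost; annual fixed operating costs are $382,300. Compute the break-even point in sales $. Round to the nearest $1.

CM per unit = $225.28 − $138.36 = $86.92; CM ratio = $86.92 / $225.28 = 0.3858.
Break-even revenue = fixed costs × price ÷ CM = $382,300 × $225.28 ÷ $86.92 = $990,848.

$990,848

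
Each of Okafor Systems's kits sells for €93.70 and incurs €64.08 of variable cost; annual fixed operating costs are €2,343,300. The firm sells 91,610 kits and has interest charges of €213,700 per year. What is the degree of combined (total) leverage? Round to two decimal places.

17.34

At 91,610 units, contribution = 91,610 × €29.62 = €2,713,488.20.
Operating income = contribution − fixed costs = €2,713,488.20 − €2,343,300 = €370,188.20. Interest = €213,700.00.
DOL = €2,713,488.20 ÷ €370,188.20 = 7.3300; DFL = €370,188.20 ÷ €156,488.20 = 2.3656.
Combined leverage = 7.3300 × 2.3656 = 17.3398.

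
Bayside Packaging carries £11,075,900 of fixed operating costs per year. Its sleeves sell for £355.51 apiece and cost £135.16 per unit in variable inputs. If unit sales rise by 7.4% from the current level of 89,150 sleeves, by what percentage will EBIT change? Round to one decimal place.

At 89,150 units, contribution = 89,150 × £220.35 = £19,644,202.50.
Operating income = contribution − fixed costs = £19,644,202.50 − £11,075,900 = £8,568,302.50.
Degree of operating leverage = £19,644,202.50 / £8,568,302.50 = 2.2927.
%ΔEBIT = DOL × %ΔSales = 2.2927 × +7.4% = +17.0%.

+17.0%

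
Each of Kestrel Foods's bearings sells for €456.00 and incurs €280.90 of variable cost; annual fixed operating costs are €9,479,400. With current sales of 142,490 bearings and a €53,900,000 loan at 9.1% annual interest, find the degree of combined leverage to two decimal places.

2.36

Contribution at this volume is 142,490 × €175.10 = €24,949,999.00.
Operating income = contribution − fixed costs = €24,949,999.00 − €9,479,400 = €15,470,599.00. Interest = €4,904,900.00, so EBIT − I = €10,565,699.00.
DCL = contribution ÷ (EBIT − I) = €24,949,999.00 ÷ €10,565,699.00 = 2.3614.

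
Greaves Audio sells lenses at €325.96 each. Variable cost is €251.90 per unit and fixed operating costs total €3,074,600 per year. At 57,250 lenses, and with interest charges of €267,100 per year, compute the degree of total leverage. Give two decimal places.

4.72

Contribution at this volume is 57,250 × €74.06 = €4,239,935.00.
Subtracting fixed costs: EBIT = €4,239,935.00 − €3,074,600 = €1,165,335.00. Interest = €267,100.00.
DOL = €4,239,935.00 ÷ €1,165,335.00 = 3.6384; DFL = €1,165,335.00 ÷ €898,235.00 = 1.2974.
DCL = DOL × DFL = 3.6384 × 1.2974 = 4.7205.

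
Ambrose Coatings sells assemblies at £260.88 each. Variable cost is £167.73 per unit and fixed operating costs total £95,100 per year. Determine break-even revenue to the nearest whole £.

£266,341

Contribution margin per unit = £260.88 − £167.73 = £93.15, a CM ratio of £93.15 ÷ £260.88 = 0.3571.
Break-even sales = FC ÷ CM ratio = £95,100 × £260.88 / £93.15 = £266,341.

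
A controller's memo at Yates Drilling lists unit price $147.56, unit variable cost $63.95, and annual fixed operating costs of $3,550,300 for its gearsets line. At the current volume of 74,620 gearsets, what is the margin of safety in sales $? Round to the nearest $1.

Each unit contributes $147.56 − $63.95 = $83.61. Break-even units = $3,550,300 ÷ $83.61 = 42,462.62; break-even revenue = 42,462.62 × $147.56 = $6,265,784.81.
Current sales = 74,620 × $147.56 = $11,010,927.20.
Margin of safety = $11,010,927.20 − $6,265,784.81 = $4,745,142.

$4,745,142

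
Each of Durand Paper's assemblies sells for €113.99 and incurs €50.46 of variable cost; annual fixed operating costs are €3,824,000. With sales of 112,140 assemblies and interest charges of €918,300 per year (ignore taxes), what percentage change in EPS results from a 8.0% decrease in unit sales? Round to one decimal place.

Contribution at this volume is 112,140 × €63.53 = €7,124,254.20.
EBIT = €7,124,254.20 − €3,824,000 = €3,300,254.20.
After interest of €918,300.00, pre-tax earnings = €2,381,954.20.
DCL = total CM / (EBIT − I) = €7,124,254.20 / €2,381,954.20 = 2.9909.
%ΔEPS = DCL × %ΔSales = 2.9909 × -8.0% = -23.9%.

-23.9%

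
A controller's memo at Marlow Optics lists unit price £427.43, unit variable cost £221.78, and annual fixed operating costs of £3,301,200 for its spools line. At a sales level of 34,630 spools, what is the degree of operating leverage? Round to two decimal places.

Contribution at this volume is 34,630 × £205.65 = £7,121,659.50.
Subtracting fixed costs: EBIT = £7,121,659.50 − £3,301,200 = £3,820,459.50.
So DOL = total CM / EBIT = £7,121,659.50 / £3,820,459.50 = 1.8641.

1.86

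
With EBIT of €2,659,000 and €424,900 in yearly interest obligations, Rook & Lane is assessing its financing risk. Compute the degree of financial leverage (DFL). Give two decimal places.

Interest = €424,900.00.
Degree of financial leverage = EBIT / (EBIT − interest) = €2,659,000 / €2,234,100.00 = 1.1902.

1.19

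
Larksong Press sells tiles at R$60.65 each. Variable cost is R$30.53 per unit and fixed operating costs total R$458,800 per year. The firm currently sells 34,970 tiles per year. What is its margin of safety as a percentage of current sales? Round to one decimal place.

56.4%

Contribution margin per unit = R$60.65 − R$30.53 = R$30.12. Break-even units = R$458,800 ÷ R$30.12 = 15,232.40; break-even revenue = 15,232.40 × R$60.65 = R$923,845.29.
Actual sales revenue = 34,970 × R$60.65 = R$2,120,930.50.
Margin of safety = (R$2,120,930.50 − R$923,845.29) ÷ R$2,120,930.50 = 56.4%.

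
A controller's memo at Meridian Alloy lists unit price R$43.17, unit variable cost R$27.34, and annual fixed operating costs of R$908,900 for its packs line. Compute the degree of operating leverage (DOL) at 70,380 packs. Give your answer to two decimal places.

5.43

Total contribution margin = 70,380 × R$15.83 = R$1,114,115.40.
Subtracting fixed costs: EBIT = R$1,114,115.40 − R$908,900 = R$205,215.40.
DOL = contribution ÷ EBIT = R$1,114,115.40 ÷ R$205,215.40 = 5.4290.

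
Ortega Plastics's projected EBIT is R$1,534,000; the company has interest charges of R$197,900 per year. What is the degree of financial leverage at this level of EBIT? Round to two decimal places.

1.15

Annual interest charges come to R$197,900.00.
DFL = EBIT ÷ (EBIT − I) = R$1,534,000 ÷ (R$1,534,000 − R$197,900.00) = R$1,534,000 ÷ R$1,336,100.00 = 1.1481.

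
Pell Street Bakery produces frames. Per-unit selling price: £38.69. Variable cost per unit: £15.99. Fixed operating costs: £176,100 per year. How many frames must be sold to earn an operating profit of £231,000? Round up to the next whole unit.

Unit CM = price − variable cost = £38.69 − £15.99 = £22.70.
Required volume = (fixed costs + target profit) ÷ CM = (£176,100 + £231,000) ÷ £22.70 = 17,933.92, so 17,934 frames.

17,934 frames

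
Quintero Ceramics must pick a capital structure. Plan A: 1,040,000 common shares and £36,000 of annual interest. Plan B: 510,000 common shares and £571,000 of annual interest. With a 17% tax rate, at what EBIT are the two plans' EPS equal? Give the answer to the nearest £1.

£1,085,811

At indifference, (EBIT − 36,000)(1 − t)/1,040,000 = (EBIT − 571,000)(1 − t)/510,000.
Cancelling (1 − t) and cross-multiplying: 510,000·(EBIT − 36,000) = 1,040,000·(EBIT − 571,000).
Solving, EBIT = (571,000·1,040,000 − 36,000·510,000) / (1,040,000 − 510,000) = 575,480,000,000 / 530,000 = 1,085,811.32.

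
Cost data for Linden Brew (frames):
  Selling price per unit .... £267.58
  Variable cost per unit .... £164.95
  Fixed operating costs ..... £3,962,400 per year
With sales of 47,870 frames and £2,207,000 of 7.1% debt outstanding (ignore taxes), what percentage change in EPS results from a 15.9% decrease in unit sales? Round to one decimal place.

Total contribution margin = 47,870 × £102.63 = £4,912,898.10.
EBIT = £4,912,898.10 − £3,962,400 = £950,498.10.
After interest of £156,697.00, pre-tax earnings = £793,801.10.
Degree of combined leverage = contribution ÷ (EBIT − I) = £4,912,898.10 ÷ £793,801.10 = 6.1891.
EPS therefore changes by 6.1891 × (-15.9%) = -98.4%.

-98.4%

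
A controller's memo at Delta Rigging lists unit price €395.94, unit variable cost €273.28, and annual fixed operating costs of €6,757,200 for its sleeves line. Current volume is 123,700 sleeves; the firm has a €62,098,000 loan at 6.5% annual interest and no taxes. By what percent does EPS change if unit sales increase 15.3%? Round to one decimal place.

At 123,700 units, contribution = 123,700 × €122.66 = €15,173,042.00.
EBIT = €15,173,042.00 − €6,757,200 = €8,415,842.00.
Interest = €4,036,370.00, so EBIT − I = €4,379,472.00.
DCL = total CM / (EBIT − I) = €15,173,042.00 / €4,379,472.00 = 3.4646.
%ΔEPS = DCL × %ΔSales = 3.4646 × +15.3% = +53.0%.

+53.0%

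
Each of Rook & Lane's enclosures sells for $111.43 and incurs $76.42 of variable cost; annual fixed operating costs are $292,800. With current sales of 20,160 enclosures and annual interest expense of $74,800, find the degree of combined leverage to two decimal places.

2.09

At 20,160 units, contribution = 20,160 × $35.01 = $705,801.60.
EBIT = $705,801.60 − $292,800 = $413,001.60. Interest = $74,800.00.
DOL = $705,801.60 ÷ $413,001.60 = 1.7090; DFL = $413,001.60 ÷ $338,201.60 = 1.2212.
Combined leverage = 1.7090 × 1.2212 = 2.0870.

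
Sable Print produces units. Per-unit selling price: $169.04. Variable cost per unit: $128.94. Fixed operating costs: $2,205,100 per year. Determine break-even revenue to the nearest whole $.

Contribution margin per unit = $169.04 − $128.94 = $40.10, a CM ratio of $40.10 ÷ $169.04 = 0.2372.
Break-even revenue = fixed costs × price ÷ CM = $2,205,100 × $169.04 ÷ $40.10 = $9,295,514.

$9,295,514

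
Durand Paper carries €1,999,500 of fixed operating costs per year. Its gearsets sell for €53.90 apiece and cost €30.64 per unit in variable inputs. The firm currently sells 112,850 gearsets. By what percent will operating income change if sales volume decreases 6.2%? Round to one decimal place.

Contribution at this volume is 112,850 × €23.26 = €2,624,891.00.
EBIT = €2,624,891.00 − €1,999,500 = €625,391.00.
DOL = contribution ÷ EBIT = €2,624,891.00 ÷ €625,391.00 = 4.1972.
So EBIT moves 4.1972 × (-6.2%) = -26.0%.

-26.0%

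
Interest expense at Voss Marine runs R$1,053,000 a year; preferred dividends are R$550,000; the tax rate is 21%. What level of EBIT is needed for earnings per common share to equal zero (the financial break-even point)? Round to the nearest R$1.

Grossing the preferred dividend up to pre-tax terms: R$550,000 / (1 − 0.21) = R$696,202.53.
Financial break-even EBIT = interest + D_p ÷ (1 − t) = R$1,053,000 + R$696,202.53 = R$1,749,202.53.

R$1,749,203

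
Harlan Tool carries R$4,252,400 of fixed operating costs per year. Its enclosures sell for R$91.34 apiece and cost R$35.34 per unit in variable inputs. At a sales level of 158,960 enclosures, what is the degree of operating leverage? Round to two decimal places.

1.91

Total contribution margin = 158,960 × R$56.00 = R$8,901,760.00.
EBIT = R$8,901,760.00 − R$4,252,400 = R$4,649,360.00.
Degree of operating leverage = R$8,901,760.00 / R$4,649,360.00 = 1.9146.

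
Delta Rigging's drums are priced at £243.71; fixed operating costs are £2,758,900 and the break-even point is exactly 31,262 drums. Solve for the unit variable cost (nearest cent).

At break-even, FC = Q × (P − VC), so P − VC = £2,758,900 ÷ 31,262 = £88.2509.
Hence VC = price − CM = £243.71 − £88.2509 = £155.46.

£155.46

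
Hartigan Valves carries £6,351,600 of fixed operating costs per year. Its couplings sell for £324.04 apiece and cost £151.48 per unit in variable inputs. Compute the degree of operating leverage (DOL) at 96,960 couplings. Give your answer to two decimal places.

At 96,960 units, contribution = 96,960 × £172.56 = £16,731,417.60.
EBIT = £16,731,417.60 − £6,351,600 = £10,379,817.60.
Degree of operating leverage = £16,731,417.60 / £10,379,817.60 = 1.6119.

1.61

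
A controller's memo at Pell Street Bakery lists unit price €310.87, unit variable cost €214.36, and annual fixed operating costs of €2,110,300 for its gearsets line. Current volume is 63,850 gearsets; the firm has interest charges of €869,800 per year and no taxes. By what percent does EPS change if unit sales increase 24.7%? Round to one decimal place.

Contribution at this volume is 63,850 × €96.51 = €6,162,163.50.
EBIT = €6,162,163.50 − €2,110,300 = €4,051,863.50.
After interest of €869,800.00, pre-tax earnings = €3,182,063.50.
Degree of combined leverage = contribution ÷ (EBIT − I) = €6,162,163.50 ÷ €3,182,063.50 = 1.9365.
%ΔEPS = DCL × %ΔSales = 1.9365 × +24.7% = +47.8%.

+47.8%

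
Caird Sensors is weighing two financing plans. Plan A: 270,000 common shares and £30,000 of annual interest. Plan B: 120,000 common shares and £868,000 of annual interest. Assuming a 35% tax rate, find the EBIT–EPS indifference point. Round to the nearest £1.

At indifference, (EBIT − 30,000)(1 − t)/270,000 = (EBIT − 868,000)(1 − t)/120,000.
Cancelling (1 − t) and cross-multiplying: 120,000·(EBIT − 30,000) = 270,000·(EBIT − 868,000).
EBIT × (270,000 − 120,000) = 868,000 × 270,000 − 30,000 × 120,000 = 230,760,000,000, so EBIT = 230,760,000,000 ÷ 150,000 = 1,538,400.00.

£1,538,400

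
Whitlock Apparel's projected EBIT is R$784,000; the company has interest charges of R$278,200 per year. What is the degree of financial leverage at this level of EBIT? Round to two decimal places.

1.55

Annual interest charges come to R$278,200.00.
DFL = EBIT ÷ (EBIT − I) = R$784,000 ÷ (R$784,000 − R$278,200.00) = R$784,000 ÷ R$505,800.00 = 1.5500.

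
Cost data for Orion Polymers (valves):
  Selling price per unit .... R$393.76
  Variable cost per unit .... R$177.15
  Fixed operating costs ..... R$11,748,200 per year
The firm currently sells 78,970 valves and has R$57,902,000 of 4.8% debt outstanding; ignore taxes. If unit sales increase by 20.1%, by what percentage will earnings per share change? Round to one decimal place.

Total contribution margin = 78,970 × R$216.61 = R$17,105,691.70.
EBIT = R$17,105,691.70 − R$11,748,200 = R$5,357,491.70.
Interest = R$2,779,296.00, so EBIT − I = R$2,578,195.70.
Degree of combined leverage = contribution ÷ (EBIT − I) = R$17,105,691.70 ÷ R$2,578,195.70 = 6.6348.
EPS therefore changes by 6.6348 × (+20.1%) = +133.4%.

+133.4%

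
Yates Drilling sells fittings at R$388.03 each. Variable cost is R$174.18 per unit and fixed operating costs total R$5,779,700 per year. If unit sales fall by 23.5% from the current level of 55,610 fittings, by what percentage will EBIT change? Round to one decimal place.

-45.7%

At 55,610 units, contribution = 55,610 × R$213.85 = R$11,892,198.50.
EBIT = R$11,892,198.50 − R$5,779,700 = R$6,112,498.50.
Degree of operating leverage = R$11,892,198.50 / R$6,112,498.50 = 1.9456.
Operating income changes by 1.9456 × -23.5% = -45.7%.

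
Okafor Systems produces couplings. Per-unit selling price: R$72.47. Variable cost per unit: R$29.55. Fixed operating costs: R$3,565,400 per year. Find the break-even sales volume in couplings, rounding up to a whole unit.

Each unit contributes R$72.47 − R$29.55 = R$42.92.
Units to break even: R$3,565,400 ÷ R$42.92 = 83,070.83, rounded up to 83,071.

83,071 couplings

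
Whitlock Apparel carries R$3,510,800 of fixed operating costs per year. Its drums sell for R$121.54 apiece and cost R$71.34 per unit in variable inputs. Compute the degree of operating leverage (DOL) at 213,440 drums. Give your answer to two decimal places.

At 213,440 units, contribution = 213,440 × R$50.20 = R$10,714,688.00.
Subtracting fixed costs: EBIT = R$10,714,688.00 − R$3,510,800 = R$7,203,888.00.
DOL = contribution ÷ EBIT = R$10,714,688.00 ÷ R$7,203,888.00 = 1.4873.

1.49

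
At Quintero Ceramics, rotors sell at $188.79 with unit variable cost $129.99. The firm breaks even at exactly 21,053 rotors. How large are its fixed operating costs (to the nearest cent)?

Unit CM = price − variable cost = $188.79 − $129.99 = $58.80.
Fixed costs = break-even units × CM = 21,053 × $58.80 = $1,237,916.40.

$1,237,916.40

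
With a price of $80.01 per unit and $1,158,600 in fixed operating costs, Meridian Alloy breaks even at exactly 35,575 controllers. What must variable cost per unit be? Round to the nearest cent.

$47.44

At break-even, FC = Q × (P − VC), so P − VC = $1,158,600 ÷ 35,575 = $32.5678.
Variable cost per unit = $80.01 − $32.5678 = $47.44.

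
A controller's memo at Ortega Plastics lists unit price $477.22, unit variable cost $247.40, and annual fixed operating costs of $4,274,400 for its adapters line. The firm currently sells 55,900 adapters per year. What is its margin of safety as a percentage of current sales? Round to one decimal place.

Unit CM = price − variable cost = $477.22 − $247.40 = $229.82. Break-even units = $4,274,400 ÷ $229.82 = 18,598.90; break-even revenue = 18,598.90 × $477.22 = $8,875,768.72.
Current sales = 55,900 × $477.22 = $26,676,598.00.
Margin of safety = ($26,676,598.00 − $8,875,768.72) ÷ $26,676,598.00 = 66.7%.

66.7%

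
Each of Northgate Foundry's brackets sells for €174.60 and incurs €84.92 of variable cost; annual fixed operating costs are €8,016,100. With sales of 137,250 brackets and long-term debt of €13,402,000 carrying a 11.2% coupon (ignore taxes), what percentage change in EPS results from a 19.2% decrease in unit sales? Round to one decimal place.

At 137,250 units, contribution = 137,250 × €89.68 = €12,308,580.00.
Subtracting fixed costs: EBIT = €12,308,580.00 − €8,016,100 = €4,292,480.00.
Interest = €1,501,024.00, so EBIT − I = €2,791,456.00.
DCL = total CM / (EBIT − I) = €12,308,580.00 / €2,791,456.00 = 4.4094.
EPS therefore changes by 4.4094 × (-19.2%) = -84.7%.

-84.7%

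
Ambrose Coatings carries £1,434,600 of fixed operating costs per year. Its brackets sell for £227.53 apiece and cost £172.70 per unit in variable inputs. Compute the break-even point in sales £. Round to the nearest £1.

£5,953,211

CM per unit = £227.53 − £172.70 = £54.83; CM ratio = £54.83 / £227.53 = 0.2410.
Break-even sales = FC ÷ CM ratio = £1,434,600 × £227.53 / £54.83 = £5,953,211.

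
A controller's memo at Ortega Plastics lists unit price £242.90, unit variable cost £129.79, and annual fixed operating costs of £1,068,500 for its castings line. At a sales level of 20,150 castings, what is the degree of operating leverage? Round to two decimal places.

1.88

Contribution at this volume is 20,150 × £113.11 = £2,279,166.50.
Subtracting fixed costs: EBIT = £2,279,166.50 − £1,068,500 = £1,210,666.50.
Degree of operating leverage = £2,279,166.50 / £1,210,666.50 = 1.8826.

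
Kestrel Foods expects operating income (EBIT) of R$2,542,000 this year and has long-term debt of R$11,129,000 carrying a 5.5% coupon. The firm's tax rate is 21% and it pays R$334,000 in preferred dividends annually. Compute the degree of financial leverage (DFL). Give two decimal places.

Interest = R$612,095.00.
Pre-tax preferred-dividend burden = R$334,000 ÷ (1 − 0.21) = R$422,784.81.
DFL = EBIT ÷ [EBIT − I − D_p/(1−t)] = R$2,542,000 ÷ [R$2,542,000 − R$612,095.00 − R$422,784.81] = R$2,542,000 ÷ R$1,507,120.19 = 1.6867.

1.69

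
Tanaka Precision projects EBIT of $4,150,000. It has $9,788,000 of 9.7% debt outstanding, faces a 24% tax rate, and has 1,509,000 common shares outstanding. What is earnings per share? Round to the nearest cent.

Pre-tax income = $4,150,000 − $949,436.00 = $3,200,564.00.
Net income = $3,200,564.00 × (1 − 0.24) = $2,432,428.64.
Per share: $2,432,428.64 / 1,509,000 shares = $1.61.

$1.61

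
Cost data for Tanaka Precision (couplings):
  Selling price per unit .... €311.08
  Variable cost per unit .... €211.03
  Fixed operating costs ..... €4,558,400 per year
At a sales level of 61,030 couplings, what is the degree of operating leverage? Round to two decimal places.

Contribution at this volume is 61,030 × €100.05 = €6,106,051.50.
EBIT = €6,106,051.50 − €4,558,400 = €1,547,651.50.
Degree of operating leverage = €6,106,051.50 / €1,547,651.50 = 3.9454.

3.95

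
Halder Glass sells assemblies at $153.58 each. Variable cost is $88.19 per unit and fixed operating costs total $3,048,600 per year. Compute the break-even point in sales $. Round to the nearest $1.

CM per unit = $153.58 − $88.19 = $65.39; CM ratio = $65.39 / $153.58 = 0.4258.
Break-even sales = FC ÷ CM ratio = $3,048,600 × $153.58 / $65.39 = $7,160,177.

$7,160,177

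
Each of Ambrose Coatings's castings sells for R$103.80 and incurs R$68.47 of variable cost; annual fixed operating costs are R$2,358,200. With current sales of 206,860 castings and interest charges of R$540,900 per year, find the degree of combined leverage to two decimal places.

1.66

Contribution at this volume is 206,860 × R$35.33 = R$7,308,363.80.
EBIT = R$7,308,363.80 − R$2,358,200 = R$4,950,163.80. Interest = R$540,900.00.
DOL = R$7,308,363.80 ÷ R$4,950,163.80 = 1.4764; DFL = R$4,950,163.80 ÷ R$4,409,263.80 = 1.1227.
Combined leverage = 1.4764 × 1.1227 = 1.6576.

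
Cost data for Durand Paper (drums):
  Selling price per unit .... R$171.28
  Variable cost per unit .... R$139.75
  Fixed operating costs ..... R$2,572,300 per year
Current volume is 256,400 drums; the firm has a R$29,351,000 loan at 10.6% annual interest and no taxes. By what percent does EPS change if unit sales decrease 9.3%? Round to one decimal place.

At 256,400 units, contribution = 256,400 × R$31.53 = R$8,084,292.00.
Subtracting fixed costs: EBIT = R$8,084,292.00 − R$2,572,300 = R$5,511,992.00.
After interest of R$3,111,206.00, pre-tax earnings = R$2,400,786.00.
Degree of combined leverage = contribution ÷ (EBIT − I) = R$8,084,292.00 ÷ R$2,400,786.00 = 3.3674.
EPS therefore changes by 3.3674 × (-9.3%) = -31.3%.

-31.3%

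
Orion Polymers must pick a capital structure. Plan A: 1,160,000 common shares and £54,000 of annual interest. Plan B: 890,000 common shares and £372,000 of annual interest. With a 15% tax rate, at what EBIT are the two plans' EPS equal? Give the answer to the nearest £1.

£1,420,222

Set EPS_A = EPS_B: (EBIT − £54,000)(1 − 0.15) ÷ 1,160,000 = (EBIT − £372,000)(1 − 0.15) ÷ 890,000.
The (1 − t) factor cancels: (EBIT − 54,000) × 890,000 = (EBIT − 372,000) × 1,160,000.
Solving, EBIT = (372,000·1,160,000 − 54,000·890,000) / (1,160,000 − 890,000) = 383,460,000,000 / 270,000 = 1,420,222.22.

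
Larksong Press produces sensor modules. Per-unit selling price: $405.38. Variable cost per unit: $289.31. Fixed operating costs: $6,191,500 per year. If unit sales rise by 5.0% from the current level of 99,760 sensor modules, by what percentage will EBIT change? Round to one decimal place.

+10.7%

Total contribution margin = 99,760 × $116.07 = $11,579,143.20.
EBIT = $11,579,143.20 − $6,191,500 = $5,387,643.20.
So DOL = total CM / EBIT = $11,579,143.20 / $5,387,643.20 = 2.1492.
Operating income changes by 2.1492 × +5.0% = +10.7%.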